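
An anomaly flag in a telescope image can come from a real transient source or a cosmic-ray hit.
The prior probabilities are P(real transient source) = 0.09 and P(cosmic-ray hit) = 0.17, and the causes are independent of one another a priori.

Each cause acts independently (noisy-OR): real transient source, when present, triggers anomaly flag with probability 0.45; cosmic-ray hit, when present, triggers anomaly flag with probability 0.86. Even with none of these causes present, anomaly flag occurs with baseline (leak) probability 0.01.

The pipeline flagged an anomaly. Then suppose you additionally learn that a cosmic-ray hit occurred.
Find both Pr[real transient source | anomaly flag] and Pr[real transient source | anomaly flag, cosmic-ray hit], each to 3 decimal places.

Under noisy-OR, P(anomaly flag | causes) = 1 − (1−0.01)·∏(1−qᵢ) over the active causes.
Weight on real transient source=true, given the evidence: 0.034026 + 0.014134 = 0.048160
Denominator P(anomaly flag): 0.01·0.91·0.83 + 0.8614·0.91·0.17 + 0.4555·0.09·0.83 + 0.92377·0.09·0.17 = 0.188972
Posterior = 0.048160 / 0.188972 ≈ 0.255

Now condition on the additional information:
P(anomaly flag | cosmic-ray hit) = 0.8614*0.91 + 0.92377*0.09 = 0.783874 + 0.083139 = 0.867013
The real transient source-present share is 0.92377*0.09 = 0.083139.
Hence the posterior is 0.083139/0.867013 ≈ 0.096.

Pr[real transient source | anomaly flag] ≈ 0.255; Pr[real transient source | anomaly flag, cosmic-ray hit] ≈ 0.096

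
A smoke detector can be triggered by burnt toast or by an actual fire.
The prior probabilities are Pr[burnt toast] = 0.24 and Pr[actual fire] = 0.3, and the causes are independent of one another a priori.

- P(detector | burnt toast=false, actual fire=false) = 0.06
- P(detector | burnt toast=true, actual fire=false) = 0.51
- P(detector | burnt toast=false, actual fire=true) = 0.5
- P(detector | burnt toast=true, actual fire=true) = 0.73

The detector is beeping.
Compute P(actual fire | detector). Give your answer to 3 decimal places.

Numerator (weight on configurations with actual fire): 0.114000 + 0.052560 = 0.166560
Normalizer over all consistent configurations: 0.06×0.76×0.7 + 0.5×0.76×0.3 + 0.51×0.24×0.7 + 0.73×0.24×0.3 = 0.284160
Posterior = 0.166560 / 0.284160 ≈ 0.586

P(actual fire | detector) ≈ 0.586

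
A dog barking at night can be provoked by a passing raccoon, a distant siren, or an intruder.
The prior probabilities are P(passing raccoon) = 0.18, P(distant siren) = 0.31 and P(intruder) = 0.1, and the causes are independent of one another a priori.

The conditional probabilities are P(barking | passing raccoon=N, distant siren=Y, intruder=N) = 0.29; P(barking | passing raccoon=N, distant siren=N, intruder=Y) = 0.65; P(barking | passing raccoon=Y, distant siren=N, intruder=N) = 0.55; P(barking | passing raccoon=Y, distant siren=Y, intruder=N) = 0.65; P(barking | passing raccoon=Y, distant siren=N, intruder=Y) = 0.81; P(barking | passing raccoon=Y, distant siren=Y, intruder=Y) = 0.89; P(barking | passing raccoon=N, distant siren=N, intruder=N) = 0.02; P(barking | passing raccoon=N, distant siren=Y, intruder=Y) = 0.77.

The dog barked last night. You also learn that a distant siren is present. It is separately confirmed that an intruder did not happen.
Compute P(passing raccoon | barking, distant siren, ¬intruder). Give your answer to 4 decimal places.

P(barking | distant siren, ¬intruder) = 0.29×0.82 + 0.65×0.18 = 0.237800 + 0.117000 = 0.354800
Of this, 0.117000 comes from 0.65×0.18 (the passing raccoon=true cases).
Hence the posterior is 0.117000/0.354800 ≈ 0.3298.

P(passing raccoon | barking, distant siren, ¬intruder) ≈ 0.3298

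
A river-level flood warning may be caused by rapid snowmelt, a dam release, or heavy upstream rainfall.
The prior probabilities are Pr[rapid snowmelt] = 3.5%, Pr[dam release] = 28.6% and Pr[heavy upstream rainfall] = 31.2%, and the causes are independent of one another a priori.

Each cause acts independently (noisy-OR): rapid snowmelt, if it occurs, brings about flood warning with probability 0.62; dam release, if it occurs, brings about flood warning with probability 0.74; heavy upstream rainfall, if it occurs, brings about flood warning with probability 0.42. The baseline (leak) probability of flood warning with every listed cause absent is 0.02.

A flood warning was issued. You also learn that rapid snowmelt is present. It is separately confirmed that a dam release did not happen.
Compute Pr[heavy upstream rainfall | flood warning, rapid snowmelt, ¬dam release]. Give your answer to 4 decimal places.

Pr[heavy upstream rainfall | flood warning, rapid snowmelt, ¬dam release] ≈ 0.3616

Under noisy-OR, P(flood warning | causes) = 1 − (1−0.02)·∏(1−qᵢ) over the active causes.
For the numerator, keep only heavy upstream rainfall=true terms: 0.784008×0.312 = 0.244610
Denominator P(flood warning | rapid snowmelt, ¬dam release): 0.6276×0.688 + 0.784008×0.312 = 0.676399
P(heavy upstream rainfall | flood warning, rapid snowmelt, ¬dam release) = 0.244610/0.676399 ≈ 0.3616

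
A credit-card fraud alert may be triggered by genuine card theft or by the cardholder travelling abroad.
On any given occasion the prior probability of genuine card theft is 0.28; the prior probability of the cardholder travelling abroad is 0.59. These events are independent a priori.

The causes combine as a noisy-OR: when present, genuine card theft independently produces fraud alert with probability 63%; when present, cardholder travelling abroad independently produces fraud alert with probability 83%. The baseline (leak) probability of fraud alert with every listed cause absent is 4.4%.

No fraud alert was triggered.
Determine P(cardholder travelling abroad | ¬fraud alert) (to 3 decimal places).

Under noisy-OR, P(fraud alert | causes) = 1 − (1−0.044)·∏(1−qᵢ) over the active causes.
P(¬fraud alert) = 0.956×0.72×0.41 + 0.16252×0.72×0.59 + 0.35372×0.28×0.41 + 0.060132×0.28×0.59 = 0.282211 + 0.069038 + 0.040607 + 0.009934 = 0.401790
Of this, 0.078972 comes from 0.069038 + 0.009934 (the cardholder travelling abroad=true cases).
Hence the posterior is 0.078972/0.401790 ≈ 0.197.

P(cardholder travelling abroad | ¬fraud alert) ≈ 0.197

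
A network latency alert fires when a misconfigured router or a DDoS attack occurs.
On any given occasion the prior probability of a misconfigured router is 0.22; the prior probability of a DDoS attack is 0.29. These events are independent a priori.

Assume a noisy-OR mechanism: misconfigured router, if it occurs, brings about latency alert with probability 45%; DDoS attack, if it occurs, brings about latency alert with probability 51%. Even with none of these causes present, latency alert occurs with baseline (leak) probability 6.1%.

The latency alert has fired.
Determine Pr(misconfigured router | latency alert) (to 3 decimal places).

Pr(misconfigured router | latency alert) ≈ 0.441

Under noisy-OR, P(latency alert | causes) = 1 − (1−0.061)·∏(1−qᵢ) over the active causes.
P(latency alert) = 0.061×0.78×0.71 + 0.53989×0.78×0.29 + 0.48355×0.22×0.71 + 0.746939×0.22×0.29 = 0.033782 + 0.122123 + 0.075531 + 0.047655 = 0.279091
Restricting to configurations with misconfigured router present: 0.075531 + 0.047655 = 0.123186.
P(misconfigured router | latency alert) = 0.123186 / 0.279091 ≈ 0.441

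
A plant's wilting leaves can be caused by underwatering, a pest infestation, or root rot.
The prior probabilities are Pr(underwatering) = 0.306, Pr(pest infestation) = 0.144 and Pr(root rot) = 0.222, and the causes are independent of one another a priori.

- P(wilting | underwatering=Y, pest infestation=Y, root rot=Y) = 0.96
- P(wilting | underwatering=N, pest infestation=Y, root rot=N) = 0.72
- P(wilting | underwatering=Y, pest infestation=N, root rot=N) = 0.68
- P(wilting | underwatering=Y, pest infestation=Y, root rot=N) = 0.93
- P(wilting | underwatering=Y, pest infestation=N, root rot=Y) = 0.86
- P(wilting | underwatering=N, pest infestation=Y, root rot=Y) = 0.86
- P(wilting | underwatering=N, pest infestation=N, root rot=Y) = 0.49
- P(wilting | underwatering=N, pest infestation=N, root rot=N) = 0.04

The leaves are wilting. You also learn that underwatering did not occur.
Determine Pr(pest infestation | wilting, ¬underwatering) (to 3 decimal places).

Pr(pest infestation | wilting, ¬underwatering) ≈ 0.475

Enumerate the 4 (pest infestation, root rot) configurations and weight by the priors:
  P(wilting | ¬underwatering) = 0.04*0.856*0.778 + 0.49*0.856*0.222 + 0.72*0.144*0.778 + 0.86*0.144*0.222
        = 0.026639 + 0.093116 + 0.080663 + 0.027492 = 0.227910
Configurations with pest infestation contribute 0.108155, so
  P(pest infestation | wilting, ¬underwatering) = 0.108155 / 0.227910 ≈ 0.475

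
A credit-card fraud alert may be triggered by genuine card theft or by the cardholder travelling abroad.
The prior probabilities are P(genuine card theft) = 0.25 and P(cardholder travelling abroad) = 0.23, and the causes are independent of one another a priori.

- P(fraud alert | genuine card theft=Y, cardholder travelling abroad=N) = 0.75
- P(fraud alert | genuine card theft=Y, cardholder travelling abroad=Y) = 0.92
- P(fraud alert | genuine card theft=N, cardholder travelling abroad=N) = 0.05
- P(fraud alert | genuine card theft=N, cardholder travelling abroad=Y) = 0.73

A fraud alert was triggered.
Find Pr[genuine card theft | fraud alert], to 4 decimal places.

P(fraud alert) = 0.05*0.75*0.77 + 0.73*0.75*0.23 + 0.75*0.25*0.77 + 0.92*0.25*0.23 = 0.028875 + 0.125925 + 0.144375 + 0.052900 = 0.352075
The genuine card theft-present share is 0.144375 + 0.052900 = 0.197275.
So P(genuine card theft | fraud alert) = 0.197275/0.352075 ≈ 0.5603.

Pr[genuine card theft | fraud alert] ≈ 0.5603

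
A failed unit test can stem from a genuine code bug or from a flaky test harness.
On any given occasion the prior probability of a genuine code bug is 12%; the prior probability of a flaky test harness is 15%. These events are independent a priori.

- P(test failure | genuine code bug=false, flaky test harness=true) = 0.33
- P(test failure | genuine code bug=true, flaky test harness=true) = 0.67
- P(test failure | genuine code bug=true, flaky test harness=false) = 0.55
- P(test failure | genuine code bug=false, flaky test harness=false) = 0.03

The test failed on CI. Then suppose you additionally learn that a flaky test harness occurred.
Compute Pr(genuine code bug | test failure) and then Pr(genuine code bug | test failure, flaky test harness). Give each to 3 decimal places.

Pr(genuine code bug | test failure) ≈ 0.508; Pr(genuine code bug | test failure, flaky test harness) ≈ 0.217

Numerator (weight on configurations with genuine code bug): 0.056100 + 0.012060 = 0.068160
The normalizing constant is 0.03*0.88*0.85 + 0.33*0.88*0.15 + 0.55*0.12*0.85 + 0.67*0.12*0.15 = 0.134160
P(genuine code bug | test failure) = 0.068160/0.134160 ≈ 0.508

Now condition on the additional information:
Sum P(test failure|·) weighted by the priors over both values of genuine code bug:
  P(test failure | flaky test harness) = 0.33·0.88 + 0.67·0.12
        = 0.290400 + 0.080400 = 0.370800
The terms with genuine code bug present sum to 0.080400, so
  P(genuine code bug | test failure, flaky test harness) = 0.080400 / 0.370800 ≈ 0.217
The drop from 0.508 to 0.217 is the explaining-away (discounting) effect.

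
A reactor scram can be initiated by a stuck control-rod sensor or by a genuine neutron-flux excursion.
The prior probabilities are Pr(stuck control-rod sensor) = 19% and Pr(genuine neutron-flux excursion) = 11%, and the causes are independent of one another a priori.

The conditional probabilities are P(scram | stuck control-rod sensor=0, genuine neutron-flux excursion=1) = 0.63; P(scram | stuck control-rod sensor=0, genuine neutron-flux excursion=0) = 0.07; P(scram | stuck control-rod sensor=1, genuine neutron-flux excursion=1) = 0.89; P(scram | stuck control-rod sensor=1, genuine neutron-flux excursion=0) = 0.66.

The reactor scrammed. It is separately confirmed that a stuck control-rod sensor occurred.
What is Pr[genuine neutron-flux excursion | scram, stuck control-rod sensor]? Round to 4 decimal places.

Pr[genuine neutron-flux excursion | scram, stuck control-rod sensor] ≈ 0.1429

Sum P(scram|·) weighted by the priors over both values of genuine neutron-flux excursion:
  P(scram | stuck control-rod sensor) = 0.66·0.89 + 0.89·0.11
        = 0.587400 + 0.097900 = 0.685300
Configurations with genuine neutron-flux excursion contribute 0.097900, so
  P(genuine neutron-flux excursion | scram, stuck control-rod sensor) = 0.097900 / 0.685300 ≈ 0.1429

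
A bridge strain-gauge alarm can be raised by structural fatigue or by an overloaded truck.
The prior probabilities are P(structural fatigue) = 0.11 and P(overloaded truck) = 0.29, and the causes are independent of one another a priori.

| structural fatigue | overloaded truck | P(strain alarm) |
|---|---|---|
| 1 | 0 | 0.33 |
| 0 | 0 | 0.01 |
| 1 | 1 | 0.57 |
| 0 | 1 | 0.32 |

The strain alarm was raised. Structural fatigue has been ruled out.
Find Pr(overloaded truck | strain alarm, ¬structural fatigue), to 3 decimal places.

Pr(overloaded truck | strain alarm, ¬structural fatigue) ≈ 0.929

Weight on overloaded truck=true, given the evidence: 0.32×0.29 = 0.092800
Denominator P(strain alarm | ¬structural fatigue): 0.01×0.71 + 0.32×0.29 = 0.099900
P(overloaded truck | strain alarm, ¬structural fatigue) = 0.092800/0.099900 ≈ 0.929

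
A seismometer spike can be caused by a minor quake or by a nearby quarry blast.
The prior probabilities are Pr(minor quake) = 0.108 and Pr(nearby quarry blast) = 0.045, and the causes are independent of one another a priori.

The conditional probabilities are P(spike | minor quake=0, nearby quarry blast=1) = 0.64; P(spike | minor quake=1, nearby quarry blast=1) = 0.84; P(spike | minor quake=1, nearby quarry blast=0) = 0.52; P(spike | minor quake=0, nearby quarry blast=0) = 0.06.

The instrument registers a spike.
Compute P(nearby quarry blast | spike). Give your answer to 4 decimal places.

P(nearby quarry blast | spike) ≈ 0.2213

Numerator (weight on configurations with nearby quarry blast): 0.025690 + 0.004082 = 0.029772
The normalizing constant is 0.06·0.892·0.955 + 0.64·0.892·0.045 + 0.52·0.108·0.955 + 0.84·0.108·0.045 = 0.134517
Posterior = 0.029772 / 0.134517 ≈ 0.2213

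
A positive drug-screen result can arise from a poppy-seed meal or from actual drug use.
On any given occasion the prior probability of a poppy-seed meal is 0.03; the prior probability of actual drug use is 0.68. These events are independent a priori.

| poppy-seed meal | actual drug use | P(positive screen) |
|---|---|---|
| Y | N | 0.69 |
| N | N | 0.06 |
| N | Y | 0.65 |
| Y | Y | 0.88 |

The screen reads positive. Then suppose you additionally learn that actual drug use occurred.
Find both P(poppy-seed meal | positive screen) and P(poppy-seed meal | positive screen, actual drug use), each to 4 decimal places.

P(poppy-seed meal | positive screen) ≈ 0.0521; P(poppy-seed meal | positive screen, actual drug use) ≈ 0.0402

Enumerate the 4 (poppy-seed meal, actual drug use) configurations and weight by the priors:
  P(positive screen) = 0.06×0.97×0.32 + 0.65×0.97×0.68 + 0.69×0.03×0.32 + 0.88×0.03×0.68
        = 0.018624 + 0.428740 + 0.006624 + 0.017952 = 0.471940
Configurations with poppy-seed meal contribute 0.024576, so
  P(poppy-seed meal | positive screen) = 0.024576 / 0.471940 ≈ 0.0521

Now condition on the additional information:
Numerator (weight on configurations with poppy-seed meal): 0.88×0.03 = 0.026400
Normalizer over all consistent configurations: 0.65×0.97 + 0.88×0.03 = 0.656900
Posterior = 0.026400 / 0.656900 ≈ 0.0402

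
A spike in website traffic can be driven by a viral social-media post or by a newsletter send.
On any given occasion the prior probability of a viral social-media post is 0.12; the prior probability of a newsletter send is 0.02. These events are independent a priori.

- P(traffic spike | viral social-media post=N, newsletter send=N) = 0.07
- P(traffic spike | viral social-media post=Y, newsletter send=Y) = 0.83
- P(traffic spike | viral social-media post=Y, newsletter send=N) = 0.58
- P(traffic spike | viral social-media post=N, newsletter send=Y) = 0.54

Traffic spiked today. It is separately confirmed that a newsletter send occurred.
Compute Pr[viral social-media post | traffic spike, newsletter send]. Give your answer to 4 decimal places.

For the numerator, keep only viral social-media post=true terms: 0.83·0.12 = 0.099600
Normalizer over all consistent configurations: 0.54·0.88 + 0.83·0.12 = 0.574800
P(viral social-media post | traffic spike, newsletter send) = 0.099600/0.574800 ≈ 0.1733

Pr[viral social-media post | traffic spike, newsletter send] ≈ 0.1733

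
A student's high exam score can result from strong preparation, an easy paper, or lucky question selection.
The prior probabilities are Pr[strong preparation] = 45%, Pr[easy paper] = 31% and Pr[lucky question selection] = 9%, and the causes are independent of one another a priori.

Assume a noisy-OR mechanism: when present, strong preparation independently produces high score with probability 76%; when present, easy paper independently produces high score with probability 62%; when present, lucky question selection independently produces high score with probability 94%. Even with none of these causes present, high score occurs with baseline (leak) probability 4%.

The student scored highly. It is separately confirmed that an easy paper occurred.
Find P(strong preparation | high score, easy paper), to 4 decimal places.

P(strong preparation | high score, easy paper) ≈ 0.5305

Under noisy-OR, P(high score | causes) = 1 − (1−0.04)·∏(1−qᵢ) over the active causes.
P(high score | easy paper) = 0.6352*0.55*0.91 + 0.978112*0.55*0.09 + 0.912448*0.45*0.91 + 0.994747*0.45*0.09 = 0.317918 + 0.048417 + 0.373647 + 0.040287 = 0.780269
Restricting to configurations with strong preparation present: 0.373647 + 0.040287 = 0.413934.
P(strong preparation | high score, easy paper) = 0.413934 / 0.780269 ≈ 0.5305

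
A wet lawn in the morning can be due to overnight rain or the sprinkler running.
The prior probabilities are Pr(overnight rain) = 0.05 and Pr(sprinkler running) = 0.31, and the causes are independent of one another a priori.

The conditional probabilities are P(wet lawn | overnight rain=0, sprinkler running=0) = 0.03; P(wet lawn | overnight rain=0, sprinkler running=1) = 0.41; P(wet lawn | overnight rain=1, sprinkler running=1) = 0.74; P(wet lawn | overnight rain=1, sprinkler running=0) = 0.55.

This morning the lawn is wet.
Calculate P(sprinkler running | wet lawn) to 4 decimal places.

P(sprinkler running | wet lawn) ≈ 0.7738

Enumerate the 4 (overnight rain, sprinkler running) configurations and weight by the priors:
  P(wet lawn) = 0.03*0.95*0.69 + 0.41*0.95*0.31 + 0.55*0.05*0.69 + 0.74*0.05*0.31
        = 0.019665 + 0.120745 + 0.018975 + 0.011470 = 0.170855
The terms with sprinkler running present sum to 0.132215, so
  P(sprinkler running | wet lawn) = 0.132215 / 0.170855 ≈ 0.7738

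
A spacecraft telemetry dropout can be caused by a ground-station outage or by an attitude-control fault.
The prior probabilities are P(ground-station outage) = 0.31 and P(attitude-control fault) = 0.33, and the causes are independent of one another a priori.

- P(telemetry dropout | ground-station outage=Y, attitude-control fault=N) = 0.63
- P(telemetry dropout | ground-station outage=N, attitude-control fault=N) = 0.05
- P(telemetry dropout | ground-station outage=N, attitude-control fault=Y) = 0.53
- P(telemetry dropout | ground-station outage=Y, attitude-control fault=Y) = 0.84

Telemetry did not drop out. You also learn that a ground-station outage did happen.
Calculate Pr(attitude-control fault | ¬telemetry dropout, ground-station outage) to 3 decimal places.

Numerator (weight on configurations with attitude-control fault): 0.16×0.33 = 0.052800
Denominator P(¬telemetry dropout | ground-station outage): 0.37×0.67 + 0.16×0.33 = 0.300700
P(attitude-control fault | ¬telemetry dropout, ground-station outage) = 0.052800/0.300700 ≈ 0.176

Pr(attitude-control fault | ¬telemetry dropout, ground-station outage) ≈ 0.176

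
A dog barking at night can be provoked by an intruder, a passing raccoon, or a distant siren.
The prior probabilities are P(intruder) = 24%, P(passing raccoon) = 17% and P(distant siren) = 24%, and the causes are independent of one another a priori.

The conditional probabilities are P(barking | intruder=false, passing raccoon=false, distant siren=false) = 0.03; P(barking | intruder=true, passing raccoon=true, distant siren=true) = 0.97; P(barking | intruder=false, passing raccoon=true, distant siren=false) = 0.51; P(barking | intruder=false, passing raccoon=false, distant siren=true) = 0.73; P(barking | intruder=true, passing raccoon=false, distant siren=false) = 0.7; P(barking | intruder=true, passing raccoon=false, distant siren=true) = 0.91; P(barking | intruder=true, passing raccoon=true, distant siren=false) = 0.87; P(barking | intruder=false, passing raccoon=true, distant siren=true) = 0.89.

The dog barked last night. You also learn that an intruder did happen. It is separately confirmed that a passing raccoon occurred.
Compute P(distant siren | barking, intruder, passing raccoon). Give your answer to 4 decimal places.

P(distant siren | barking, intruder, passing raccoon) ≈ 0.2604

Enumerate both values of distant siren and weight by the priors:
  P(barking | intruder, passing raccoon) = 0.87×0.76 + 0.97×0.24
        = 0.661200 + 0.232800 = 0.894000
Configurations with distant siren contribute 0.232800, so
  P(distant siren | barking, intruder, passing raccoon) = 0.232800 / 0.894000 ≈ 0.2604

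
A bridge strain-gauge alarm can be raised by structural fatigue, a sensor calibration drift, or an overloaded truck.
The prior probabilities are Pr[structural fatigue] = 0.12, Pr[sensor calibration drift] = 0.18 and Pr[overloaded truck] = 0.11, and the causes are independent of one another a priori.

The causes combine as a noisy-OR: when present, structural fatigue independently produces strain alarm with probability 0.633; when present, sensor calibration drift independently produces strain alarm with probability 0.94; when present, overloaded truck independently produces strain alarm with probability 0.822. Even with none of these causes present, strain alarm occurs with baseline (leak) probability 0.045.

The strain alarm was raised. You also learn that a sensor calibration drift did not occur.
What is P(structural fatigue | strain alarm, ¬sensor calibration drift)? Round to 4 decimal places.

P(structural fatigue | strain alarm, ¬sensor calibration drift) ≈ 0.4142

Under noisy-OR, P(strain alarm | causes) = 1 − (1−0.045)·∏(1−qᵢ) over the active causes.
P(strain alarm | ¬sensor calibration drift) = 0.045*0.88*0.89 + 0.83001*0.88*0.11 + 0.649515*0.12*0.89 + 0.937614*0.12*0.11 = 0.035244 + 0.080345 + 0.069368 + 0.012377 = 0.197334
Restricting to configurations with structural fatigue present: 0.069368 + 0.012377 = 0.081745.
P(structural fatigue | strain alarm, ¬sensor calibration drift) = 0.081745 / 0.197334 ≈ 0.4142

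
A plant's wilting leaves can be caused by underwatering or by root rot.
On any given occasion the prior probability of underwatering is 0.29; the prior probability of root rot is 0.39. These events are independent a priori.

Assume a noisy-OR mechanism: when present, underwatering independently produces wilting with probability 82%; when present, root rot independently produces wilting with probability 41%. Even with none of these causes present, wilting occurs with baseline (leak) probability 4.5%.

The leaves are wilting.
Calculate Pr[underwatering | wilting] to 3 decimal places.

Pr[underwatering | wilting] ≈ 0.639

Under noisy-OR, P(wilting | causes) = 1 − (1−0.045)·∏(1−qᵢ) over the active causes.
Sum P(wilting|·) weighted by the priors over the 4 (underwatering, root rot) configurations:
  P(wilting) = 0.045×0.71×0.61 + 0.43655×0.71×0.39 + 0.8281×0.29×0.61 + 0.898579×0.29×0.39
        = 0.019489 + 0.120881 + 0.146491 + 0.101629 = 0.388490
Keeping only the underwatering-present terms gives 0.248120, so
  P(underwatering | wilting) = 0.248120 / 0.388490 ≈ 0.639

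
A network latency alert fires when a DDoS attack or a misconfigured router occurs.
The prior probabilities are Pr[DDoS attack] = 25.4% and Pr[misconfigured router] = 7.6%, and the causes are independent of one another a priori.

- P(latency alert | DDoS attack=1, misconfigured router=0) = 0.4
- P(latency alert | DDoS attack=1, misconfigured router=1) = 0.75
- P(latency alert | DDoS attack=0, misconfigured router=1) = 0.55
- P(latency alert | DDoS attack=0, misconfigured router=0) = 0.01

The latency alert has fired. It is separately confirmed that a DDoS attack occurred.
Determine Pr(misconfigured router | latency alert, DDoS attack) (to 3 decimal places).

Pr(misconfigured router | latency alert, DDoS attack) ≈ 0.134

P(latency alert | DDoS attack) = 0.4×0.924 + 0.75×0.076 = 0.369600 + 0.057000 = 0.426600
Restricting to configurations with misconfigured router present: 0.75×0.076 = 0.057000.
P(misconfigured router | latency alert, DDoS attack) = 0.057000 / 0.426600 ≈ 0.134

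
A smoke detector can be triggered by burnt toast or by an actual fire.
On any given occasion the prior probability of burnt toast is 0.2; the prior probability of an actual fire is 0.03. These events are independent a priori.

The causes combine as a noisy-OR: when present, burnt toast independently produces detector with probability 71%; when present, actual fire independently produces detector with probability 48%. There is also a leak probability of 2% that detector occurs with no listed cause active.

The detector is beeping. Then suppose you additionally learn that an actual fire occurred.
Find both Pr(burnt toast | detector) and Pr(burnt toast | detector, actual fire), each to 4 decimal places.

Pr(burnt toast | detector) ≈ 0.8407; Pr(burnt toast | detector, actual fire) ≈ 0.3029

Under noisy-OR, P(detector | causes) = 1 − (1−0.02)·∏(1−qᵢ) over the active causes.
P(detector) = 0.02×0.8×0.97 + 0.4904×0.8×0.03 + 0.7158×0.2×0.97 + 0.852216×0.2×0.03 = 0.015520 + 0.011770 + 0.138865 + 0.005113 = 0.171268
Of this, 0.143978 comes from 0.138865 + 0.005113 (the burnt toast=true cases).
Hence the posterior is 0.143978/0.171268 ≈ 0.8407.

With the extra evidence:
P(detector | actual fire) = 0.4904×0.8 + 0.852216×0.2 = 0.392320 + 0.170443 = 0.562763
The burnt toast-present share is 0.852216×0.2 = 0.170443.
Hence the posterior is 0.170443/0.562763 ≈ 0.3029.
— actual fire explains away the evidence for burnt toast.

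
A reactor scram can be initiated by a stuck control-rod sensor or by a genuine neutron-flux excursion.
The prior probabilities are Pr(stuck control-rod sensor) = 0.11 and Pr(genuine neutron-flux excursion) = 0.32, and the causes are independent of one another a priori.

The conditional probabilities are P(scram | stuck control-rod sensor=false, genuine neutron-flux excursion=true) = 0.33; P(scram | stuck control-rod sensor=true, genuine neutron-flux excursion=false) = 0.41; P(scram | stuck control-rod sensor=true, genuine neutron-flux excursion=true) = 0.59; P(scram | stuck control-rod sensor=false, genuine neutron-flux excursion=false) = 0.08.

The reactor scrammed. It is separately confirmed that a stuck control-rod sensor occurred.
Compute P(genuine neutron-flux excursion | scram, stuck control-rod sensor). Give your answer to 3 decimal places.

P(genuine neutron-flux excursion | scram, stuck control-rod sensor) ≈ 0.404

Sum P(scram|·) weighted by the priors over both values of genuine neutron-flux excursion:
  P(scram | stuck control-rod sensor) = 0.41×0.68 + 0.59×0.32
        = 0.278800 + 0.188800 = 0.467600
Configurations with genuine neutron-flux excursion contribute 0.188800, so
  P(genuine neutron-flux excursion | scram, stuck control-rod sensor) = 0.188800 / 0.467600 ≈ 0.404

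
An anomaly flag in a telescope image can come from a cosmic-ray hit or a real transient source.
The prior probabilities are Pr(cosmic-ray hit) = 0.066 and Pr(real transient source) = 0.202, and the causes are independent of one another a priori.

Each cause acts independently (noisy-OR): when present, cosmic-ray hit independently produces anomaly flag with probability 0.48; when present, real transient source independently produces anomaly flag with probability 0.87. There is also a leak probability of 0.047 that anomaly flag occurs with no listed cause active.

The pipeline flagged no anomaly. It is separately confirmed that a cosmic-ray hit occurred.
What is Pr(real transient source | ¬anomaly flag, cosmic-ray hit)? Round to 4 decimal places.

Under noisy-OR, P(anomaly flag | causes) = 1 − (1−0.047)·∏(1−qᵢ) over the active causes.
For the numerator, keep only real transient source=true terms: 0.064423·0.202 = 0.013013
The normalizing constant is 0.49556·0.798 + 0.064423·0.202 = 0.408470
Posterior = 0.013013 / 0.408470 ≈ 0.0319

Pr(real transient source | ¬anomaly flag, cosmic-ray hit) ≈ 0.0319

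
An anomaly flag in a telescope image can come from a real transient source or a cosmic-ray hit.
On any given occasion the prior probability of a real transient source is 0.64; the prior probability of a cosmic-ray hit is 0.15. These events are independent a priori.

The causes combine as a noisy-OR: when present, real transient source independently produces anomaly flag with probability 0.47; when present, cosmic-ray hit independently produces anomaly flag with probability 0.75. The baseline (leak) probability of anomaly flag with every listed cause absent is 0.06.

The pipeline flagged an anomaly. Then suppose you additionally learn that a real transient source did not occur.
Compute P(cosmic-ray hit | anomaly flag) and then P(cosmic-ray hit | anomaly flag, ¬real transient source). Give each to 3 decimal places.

P(cosmic-ray hit | anomaly flag) ≈ 0.301; P(cosmic-ray hit | anomaly flag, ¬real transient source) ≈ 0.692

Under noisy-OR, P(anomaly flag | causes) = 1 − (1−0.06)·∏(1−qᵢ) over the active causes.
For the numerator, keep only cosmic-ray hit=true terms: 0.041310 + 0.084043 = 0.125353
Denominator P(anomaly flag): 0.06·0.36·0.85 + 0.765·0.36·0.15 + 0.5018·0.64·0.85 + 0.87545·0.64·0.15 = 0.416692
P(cosmic-ray hit | anomaly flag) = 0.125353/0.416692 ≈ 0.301

Now condition on the additional information:
Enumerate both values of cosmic-ray hit and weight by the priors:
  P(anomaly flag | ¬real transient source) = 0.06·0.85 + 0.765·0.15
        = 0.051000 + 0.114750 = 0.165750
The terms with cosmic-ray hit present sum to 0.114750, so
  P(cosmic-ray hit | anomaly flag, ¬real transient source) = 0.114750 / 0.165750 ≈ 0.692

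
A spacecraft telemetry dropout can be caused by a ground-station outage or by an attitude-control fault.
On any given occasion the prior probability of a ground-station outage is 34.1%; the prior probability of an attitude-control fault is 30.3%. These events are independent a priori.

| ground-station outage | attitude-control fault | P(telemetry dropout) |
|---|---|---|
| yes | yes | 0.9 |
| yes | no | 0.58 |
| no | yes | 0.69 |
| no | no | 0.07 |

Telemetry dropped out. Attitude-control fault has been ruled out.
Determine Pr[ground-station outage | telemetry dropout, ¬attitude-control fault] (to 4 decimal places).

Pr[ground-station outage | telemetry dropout, ¬attitude-control fault] ≈ 0.8109

P(telemetry dropout | ¬attitude-control fault) = 0.07×0.659 + 0.58×0.341 = 0.046130 + 0.197780 = 0.243910
Restricting to configurations with ground-station outage present: 0.58×0.341 = 0.197780.
Hence the posterior is 0.197780/0.243910 ≈ 0.8109.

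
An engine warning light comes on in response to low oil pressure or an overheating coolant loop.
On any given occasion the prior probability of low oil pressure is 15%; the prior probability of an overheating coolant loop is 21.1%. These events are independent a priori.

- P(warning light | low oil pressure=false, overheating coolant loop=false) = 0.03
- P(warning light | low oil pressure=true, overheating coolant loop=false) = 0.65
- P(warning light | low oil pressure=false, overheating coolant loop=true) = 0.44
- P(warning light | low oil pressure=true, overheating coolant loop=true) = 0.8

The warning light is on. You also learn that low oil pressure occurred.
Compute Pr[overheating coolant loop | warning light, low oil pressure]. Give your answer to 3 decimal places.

For the numerator, keep only overheating coolant loop=true terms: 0.8·0.211 = 0.168800
Denominator P(warning light | low oil pressure): 0.65·0.789 + 0.8·0.211 = 0.681650
P(overheating coolant loop | warning light, low oil pressure) = 0.168800/0.681650 ≈ 0.248

Pr[overheating coolant loop | warning light, low oil pressure] ≈ 0.248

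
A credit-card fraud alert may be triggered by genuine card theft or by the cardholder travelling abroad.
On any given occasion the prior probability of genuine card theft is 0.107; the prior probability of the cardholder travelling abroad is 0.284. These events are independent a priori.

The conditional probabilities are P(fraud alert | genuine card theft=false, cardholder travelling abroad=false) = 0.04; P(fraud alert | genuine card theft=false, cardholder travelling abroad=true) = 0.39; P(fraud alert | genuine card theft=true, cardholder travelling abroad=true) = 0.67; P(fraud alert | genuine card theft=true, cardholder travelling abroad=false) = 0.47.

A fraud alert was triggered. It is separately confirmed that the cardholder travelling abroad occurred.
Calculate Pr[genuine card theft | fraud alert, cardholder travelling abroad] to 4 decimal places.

By total probability over both values of genuine card theft:
  P(fraud alert | cardholder travelling abroad) = 0.39×0.893 + 0.67×0.107
        = 0.348270 + 0.071690 = 0.419960
The terms with genuine card theft present sum to 0.071690, so
  P(genuine card theft | fraud alert, cardholder travelling abroad) = 0.071690 / 0.419960 ≈ 0.1707

Pr[genuine card theft | fraud alert, cardholder travelling abroad] ≈ 0.1707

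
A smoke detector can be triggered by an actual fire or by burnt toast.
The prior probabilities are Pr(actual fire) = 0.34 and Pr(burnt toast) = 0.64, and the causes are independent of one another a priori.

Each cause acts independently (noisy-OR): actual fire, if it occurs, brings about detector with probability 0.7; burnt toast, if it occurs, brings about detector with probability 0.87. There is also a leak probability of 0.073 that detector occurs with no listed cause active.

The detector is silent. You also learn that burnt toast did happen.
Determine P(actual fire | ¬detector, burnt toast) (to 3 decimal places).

P(actual fire | ¬detector, burnt toast) ≈ 0.134

Under noisy-OR, P(detector | causes) = 1 − (1−0.073)·∏(1−qᵢ) over the active causes.
P(¬detector | burnt toast) = 0.12051×0.66 + 0.036153×0.34 = 0.079537 + 0.012292 = 0.091829
Of this, 0.012292 comes from 0.036153×0.34 (the actual fire=true cases).
Hence the posterior is 0.012292/0.091829 ≈ 0.134.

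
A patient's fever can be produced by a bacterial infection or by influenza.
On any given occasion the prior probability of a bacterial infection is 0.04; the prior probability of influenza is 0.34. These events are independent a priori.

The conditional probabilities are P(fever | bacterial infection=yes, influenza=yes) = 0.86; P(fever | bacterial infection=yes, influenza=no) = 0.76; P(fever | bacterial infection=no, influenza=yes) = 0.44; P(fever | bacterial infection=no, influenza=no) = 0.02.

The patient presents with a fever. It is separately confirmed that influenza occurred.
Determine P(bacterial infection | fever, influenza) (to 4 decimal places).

Sum P(fever|·) weighted by the priors over both values of bacterial infection:
  P(fever | influenza) = 0.44×0.96 + 0.86×0.04
        = 0.422400 + 0.034400 = 0.456800
Keeping only the bacterial infection-present terms gives 0.034400, so
  P(bacterial infection | fever, influenza) = 0.034400 / 0.456800 ≈ 0.0753

P(bacterial infection | fever, influenza) ≈ 0.0753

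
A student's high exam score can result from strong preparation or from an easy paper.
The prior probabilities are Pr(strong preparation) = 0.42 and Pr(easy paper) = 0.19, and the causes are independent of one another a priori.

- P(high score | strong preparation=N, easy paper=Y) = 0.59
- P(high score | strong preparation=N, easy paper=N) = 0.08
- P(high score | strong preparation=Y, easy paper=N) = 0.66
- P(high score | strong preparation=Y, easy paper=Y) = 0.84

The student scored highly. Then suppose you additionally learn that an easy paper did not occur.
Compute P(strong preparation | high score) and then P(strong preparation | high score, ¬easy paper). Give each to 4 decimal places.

P(high score) = 0.08·0.58·0.81 + 0.59·0.58·0.19 + 0.66·0.42·0.81 + 0.84·0.42·0.19 = 0.037584 + 0.065018 + 0.224532 + 0.067032 = 0.394166
Of this, 0.291564 comes from 0.224532 + 0.067032 (the strong preparation=true cases).
So P(strong preparation | high score) = 0.291564/0.394166 ≈ 0.7397.

With the extra evidence:
P(high score | ¬easy paper) = 0.08*0.58 + 0.66*0.42 = 0.046400 + 0.277200 = 0.323600
The strong preparation-present share is 0.66*0.42 = 0.277200.
P(strong preparation | high score, ¬easy paper) = 0.277200 / 0.323600 ≈ 0.8566

P(strong preparation | high score) ≈ 0.7397; P(strong preparation | high score, ¬easy paper) ≈ 0.8566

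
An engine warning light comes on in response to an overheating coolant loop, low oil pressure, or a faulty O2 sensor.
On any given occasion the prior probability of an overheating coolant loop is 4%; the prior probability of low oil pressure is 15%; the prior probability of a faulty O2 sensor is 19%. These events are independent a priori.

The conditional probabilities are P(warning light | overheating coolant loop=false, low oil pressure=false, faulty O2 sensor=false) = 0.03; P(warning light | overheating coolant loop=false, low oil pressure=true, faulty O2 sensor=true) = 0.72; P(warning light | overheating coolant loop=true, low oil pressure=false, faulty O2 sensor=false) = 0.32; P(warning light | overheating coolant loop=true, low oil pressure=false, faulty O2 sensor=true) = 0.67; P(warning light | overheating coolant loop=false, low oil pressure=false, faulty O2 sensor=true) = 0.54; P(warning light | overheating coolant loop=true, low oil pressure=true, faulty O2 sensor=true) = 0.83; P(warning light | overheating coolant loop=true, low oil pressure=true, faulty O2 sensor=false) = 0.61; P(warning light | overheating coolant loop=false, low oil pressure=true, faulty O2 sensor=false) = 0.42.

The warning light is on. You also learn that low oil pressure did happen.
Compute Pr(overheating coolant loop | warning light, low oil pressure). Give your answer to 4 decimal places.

P(warning light | low oil pressure) = 0.42·0.96·0.81 + 0.72·0.96·0.19 + 0.61·0.04·0.81 + 0.83·0.04·0.19 = 0.326592 + 0.131328 + 0.019764 + 0.006308 = 0.483992
Restricting to configurations with overheating coolant loop present: 0.019764 + 0.006308 = 0.026072.
P(overheating coolant loop | warning light, low oil pressure) = 0.026072 / 0.483992 ≈ 0.0539

Pr(overheating coolant loop | warning light, low oil pressure) ≈ 0.0539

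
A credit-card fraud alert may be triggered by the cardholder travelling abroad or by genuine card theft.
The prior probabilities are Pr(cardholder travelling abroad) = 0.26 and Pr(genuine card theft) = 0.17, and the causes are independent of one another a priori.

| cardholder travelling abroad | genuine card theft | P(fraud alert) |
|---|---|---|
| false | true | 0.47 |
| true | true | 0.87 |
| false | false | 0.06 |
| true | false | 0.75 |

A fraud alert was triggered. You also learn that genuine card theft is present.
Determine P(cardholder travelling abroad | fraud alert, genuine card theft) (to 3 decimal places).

P(cardholder travelling abroad | fraud alert, genuine card theft) ≈ 0.394

Numerator (weight on configurations with cardholder travelling abroad): 0.87×0.26 = 0.226200
Denominator P(fraud alert | genuine card theft): 0.47×0.74 + 0.87×0.26 = 0.574000
Posterior = 0.226200 / 0.574000 ≈ 0.394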